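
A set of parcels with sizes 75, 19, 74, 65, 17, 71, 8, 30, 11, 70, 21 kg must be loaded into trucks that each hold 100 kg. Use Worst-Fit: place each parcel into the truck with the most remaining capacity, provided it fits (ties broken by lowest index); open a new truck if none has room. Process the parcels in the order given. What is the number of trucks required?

6

Put 75 kg in truck 1; 25 kg remain.
Put 19 kg in truck 1; 6 kg remain.
Put 74 kg in truck 2; 26 kg remain.
Put 65 kg in truck 3; 35 kg remain.
Put 17 kg in truck 3; 18 kg remain.
Put 71 kg in truck 4; 29 kg remain.
Put 8 kg in truck 4; 21 kg remain.
Put 30 kg in truck 5; 70 kg remain.
Put 11 kg in truck 5; 59 kg remain.
Put 70 kg in truck 6; 30 kg remain.
Put 21 kg in truck 5; 38 kg remain.
Final trucks: [75,19] [74] [65,17] [71,8] [30,11,21] [70].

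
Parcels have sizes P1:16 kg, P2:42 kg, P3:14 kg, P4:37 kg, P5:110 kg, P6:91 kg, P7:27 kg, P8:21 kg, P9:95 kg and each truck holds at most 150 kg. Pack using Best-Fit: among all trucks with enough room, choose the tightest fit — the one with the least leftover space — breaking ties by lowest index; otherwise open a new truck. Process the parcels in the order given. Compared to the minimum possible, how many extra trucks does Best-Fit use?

0

Best-Fit: [16,42,14,37,21] [110,27] [91] [95] → 4 trucks.
Total size 453 kg; any packing needs at least ⌈453/150⌉ = 4 trucks.
So 4 is already optimal.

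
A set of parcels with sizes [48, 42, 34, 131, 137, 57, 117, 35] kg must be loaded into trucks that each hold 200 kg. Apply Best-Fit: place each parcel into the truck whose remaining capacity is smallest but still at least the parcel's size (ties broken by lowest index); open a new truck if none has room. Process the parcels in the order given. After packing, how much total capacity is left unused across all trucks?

199

48 kg → truck 1 (remaining 152 kg)
42 kg → truck 1 (remaining 110 kg)
34 kg → truck 1 (remaining 76 kg)
131 kg → truck 2 (remaining 69 kg)
137 kg → truck 3 (remaining 63 kg)
57 kg → truck 3 (remaining 6 kg)
117 kg → truck 4 (remaining 83 kg)
35 kg → truck 2 (remaining 34 kg)
4 trucks × 200 kg = 800 kg; used 601 kg; unused 199 kg.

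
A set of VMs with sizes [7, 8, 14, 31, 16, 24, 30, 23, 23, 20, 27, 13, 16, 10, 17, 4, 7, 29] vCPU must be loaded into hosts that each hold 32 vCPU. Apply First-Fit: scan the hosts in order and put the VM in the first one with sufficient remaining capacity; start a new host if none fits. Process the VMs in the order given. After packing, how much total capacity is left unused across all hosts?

7 vCPU → host 1 (remaining 25 vCPU)
8 vCPU → host 1 (remaining 17 vCPU)
14 vCPU → host 1 (remaining 3 vCPU)
31 vCPU → host 2 (remaining 1 vCPU)
16 vCPU → host 3 (remaining 16 vCPU)
24 vCPU → host 4 (remaining 8 vCPU)
30 vCPU → host 5 (remaining 2 vCPU)
23 vCPU → host 6 (remaining 9 vCPU)
23 vCPU → host 7 (remaining 9 vCPU)
20 vCPU → host 8 (remaining 12 vCPU)
27 vCPU → host 9 (remaining 5 vCPU)
13 vCPU → host 3 (remaining 3 vCPU)
16 vCPU → host 10 (remaining 16 vCPU)
10 vCPU → host 8 (remaining 2 vCPU)
17 vCPU → host 11 (remaining 15 vCPU)
4 vCPU → host 4 (remaining 4 vCPU)
7 vCPU → host 6 (remaining 2 vCPU)
29 vCPU → host 12 (remaining 3 vCPU)
12 hosts × 32 vCPU = 384 vCPU; used 319 vCPU; unused 65 vCPU.

65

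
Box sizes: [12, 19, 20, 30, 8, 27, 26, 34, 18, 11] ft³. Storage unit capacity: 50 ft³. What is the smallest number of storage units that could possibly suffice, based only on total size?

5 storage units

Total size = 12 + 19 + 20 + 30 + 8 + 27 + 26 + 34 + 18 + 11 = 205 ft³.
⌈205 / 50⌉ = 5.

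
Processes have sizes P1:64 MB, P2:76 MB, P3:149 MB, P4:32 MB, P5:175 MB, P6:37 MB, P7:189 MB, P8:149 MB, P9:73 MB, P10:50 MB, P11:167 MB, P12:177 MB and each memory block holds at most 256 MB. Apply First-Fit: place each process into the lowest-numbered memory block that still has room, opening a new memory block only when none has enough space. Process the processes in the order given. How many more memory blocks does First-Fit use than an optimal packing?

1

First-Fit: [64,76,32,37] [149,73] [175,50] [189] [149] [167] [177] → 7 memory blocks.
Total size 1338 MB; any packing needs at least ⌈1338/256⌉ = 6 memory blocks.
An optimal packing achieves that bound: [189,64] [177,76] [175,73] [167,50,37] [149,32] [149] → 6 memory blocks.
Excess: 7 − 6 = 1.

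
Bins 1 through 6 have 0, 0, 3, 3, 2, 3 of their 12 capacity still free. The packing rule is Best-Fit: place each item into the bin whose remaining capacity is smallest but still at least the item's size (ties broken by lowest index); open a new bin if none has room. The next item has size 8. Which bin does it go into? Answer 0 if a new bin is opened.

No bin has ≥ 8 free, so a new bin is opened.

0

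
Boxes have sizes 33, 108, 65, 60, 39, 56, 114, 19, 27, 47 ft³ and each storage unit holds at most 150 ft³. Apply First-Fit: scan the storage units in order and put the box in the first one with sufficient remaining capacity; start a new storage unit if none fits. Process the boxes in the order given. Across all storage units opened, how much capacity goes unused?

182

33 ft³ → storage unit 1 (remaining 117 ft³)
108 ft³ → storage unit 1 (remaining 9 ft³)
65 ft³ → storage unit 2 (remaining 85 ft³)
60 ft³ → storage unit 2 (remaining 25 ft³)
39 ft³ → storage unit 3 (remaining 111 ft³)
56 ft³ → storage unit 3 (remaining 55 ft³)
114 ft³ → storage unit 4 (remaining 36 ft³)
19 ft³ → storage unit 2 (remaining 6 ft³)
27 ft³ → storage unit 3 (remaining 28 ft³)
47 ft³ → storage unit 5 (remaining 103 ft³)
5 storage units × 150 ft³ = 750 ft³; used 568 ft³; unused 182 ft³.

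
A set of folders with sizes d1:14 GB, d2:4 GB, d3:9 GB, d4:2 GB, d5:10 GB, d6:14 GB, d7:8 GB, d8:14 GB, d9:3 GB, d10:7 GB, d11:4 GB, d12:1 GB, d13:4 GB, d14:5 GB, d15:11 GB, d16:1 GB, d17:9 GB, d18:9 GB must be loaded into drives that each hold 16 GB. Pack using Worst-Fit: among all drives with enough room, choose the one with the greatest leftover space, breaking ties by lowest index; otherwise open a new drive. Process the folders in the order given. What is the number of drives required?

10 drives

d1 (14 GB) → drive 1 (remaining 2 GB)
d2 (4 GB) → drive 2 (remaining 12 GB)
d3 (9 GB) → drive 2 (remaining 3 GB)
d4 (2 GB) → drive 2 (remaining 1 GB)
d5 (10 GB) → drive 3 (remaining 6 GB)
d6 (14 GB) → drive 4 (remaining 2 GB)
d7 (8 GB) → drive 5 (remaining 8 GB)
d8 (14 GB) → drive 6 (remaining 2 GB)
d9 (3 GB) → drive 5 (remaining 5 GB)
d10 (7 GB) → drive 7 (remaining 9 GB)
d11 (4 GB) → drive 7 (remaining 5 GB)
d12 (1 GB) → drive 3 (remaining 5 GB)
d13 (4 GB) → drive 3 (remaining 1 GB)
d14 (5 GB) → drive 5 (remaining 0 GB)
d15 (11 GB) → drive 8 (remaining 5 GB)
d16 (1 GB) → drive 7 (remaining 4 GB)
d17 (9 GB) → drive 9 (remaining 7 GB)
d18 (9 GB) → drive 10 (remaining 7 GB)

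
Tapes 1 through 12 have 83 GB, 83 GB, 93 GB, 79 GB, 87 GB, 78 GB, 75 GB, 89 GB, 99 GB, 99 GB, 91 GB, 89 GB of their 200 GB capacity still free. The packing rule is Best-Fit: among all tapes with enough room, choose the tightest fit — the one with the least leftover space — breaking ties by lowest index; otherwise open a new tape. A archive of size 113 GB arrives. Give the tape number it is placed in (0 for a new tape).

0

No tape has ≥ 113 GB free, so a new tape is opened.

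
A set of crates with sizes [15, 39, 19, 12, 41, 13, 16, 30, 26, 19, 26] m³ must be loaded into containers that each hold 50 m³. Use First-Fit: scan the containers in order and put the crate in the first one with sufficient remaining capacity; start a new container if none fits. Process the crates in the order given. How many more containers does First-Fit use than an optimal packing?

First-Fit: [15,19,12] [39] [41] [13,16,19] [30] [26] [26] → 7 containers.
Total size 256 m³; any packing needs at least ⌈256/50⌉ = 6 containers.
An optimal packing achieves that bound: [41] [39] [30,19] [26,19] [26,16] [15,13,12] → 6 containers.
Excess: 7 − 6 = 1.

1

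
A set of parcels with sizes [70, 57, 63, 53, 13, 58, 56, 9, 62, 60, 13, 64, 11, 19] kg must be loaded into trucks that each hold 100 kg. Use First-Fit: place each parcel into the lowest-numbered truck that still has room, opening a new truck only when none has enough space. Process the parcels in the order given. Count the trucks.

Put 70 kg in truck 1; 30 kg remain.
Put 57 kg in truck 2; 43 kg remain.
Put 63 kg in truck 3; 37 kg remain.
Put 53 kg in truck 4; 47 kg remain.
Put 13 kg in truck 1; 17 kg remain.
Put 58 kg in truck 5; 42 kg remain.
Put 56 kg in truck 6; 44 kg remain.
Put 9 kg in truck 1; 8 kg remain.
Put 62 kg in truck 7; 38 kg remain.
Put 60 kg in truck 8; 40 kg remain.
Put 13 kg in truck 2; 30 kg remain.
Put 64 kg in truck 9; 36 kg remain.
Put 11 kg in truck 2; 19 kg remain.
Put 19 kg in truck 2; 0 kg remain.

9 trucks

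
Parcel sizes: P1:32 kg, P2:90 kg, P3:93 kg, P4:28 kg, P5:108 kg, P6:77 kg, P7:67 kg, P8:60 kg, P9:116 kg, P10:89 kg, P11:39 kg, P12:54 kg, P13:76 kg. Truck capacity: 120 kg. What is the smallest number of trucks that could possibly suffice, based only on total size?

Total size = 32 + 90 + 93 + 28 + 108 + 77 + 67 + 60 + 116 + 89 + 39 + 54 + 76 = 929 kg.
⌈929 / 120⌉ = 8.

8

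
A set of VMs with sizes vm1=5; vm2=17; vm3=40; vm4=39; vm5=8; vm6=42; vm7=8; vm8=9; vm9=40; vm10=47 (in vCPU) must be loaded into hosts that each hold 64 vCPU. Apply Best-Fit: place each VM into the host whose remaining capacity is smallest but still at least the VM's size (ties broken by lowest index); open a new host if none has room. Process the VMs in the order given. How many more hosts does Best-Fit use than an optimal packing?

Best-Fit: [5,17,40] [39,8,8,9] [42] [40] [47] → 5 hosts.
5 VMs exceed 32 vCPU (half the capacity), and no two of those can share a host, so at least 5 hosts are needed.
So 5 is already optimal.

0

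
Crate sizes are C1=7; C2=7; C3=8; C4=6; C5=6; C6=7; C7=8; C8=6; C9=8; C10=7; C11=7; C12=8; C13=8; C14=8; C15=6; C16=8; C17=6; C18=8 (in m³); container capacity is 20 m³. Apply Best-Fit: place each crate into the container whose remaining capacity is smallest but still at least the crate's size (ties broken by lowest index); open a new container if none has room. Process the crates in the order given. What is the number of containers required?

Put C1 (7 m³) in container 1; 13 m³ remain.
Put C2 (7 m³) in container 1; 6 m³ remain.
Put C3 (8 m³) in container 2; 12 m³ remain.
Put C4 (6 m³) in container 1; 0 m³ remain.
Put C5 (6 m³) in container 2; 6 m³ remain.
Put C6 (7 m³) in container 3; 13 m³ remain.
Put C7 (8 m³) in container 3; 5 m³ remain.
Put C8 (6 m³) in container 2; 0 m³ remain.
Put C9 (8 m³) in container 4; 12 m³ remain.
Put C10 (7 m³) in container 4; 5 m³ remain.
Put C11 (7 m³) in container 5; 13 m³ remain.
Put C12 (8 m³) in container 5; 5 m³ remain.
Put C13 (8 m³) in container 6; 12 m³ remain.
Put C14 (8 m³) in container 6; 4 m³ remain.
Put C15 (6 m³) in container 7; 14 m³ remain.
Put C16 (8 m³) in container 7; 6 m³ remain.
Put C17 (6 m³) in container 7; 0 m³ remain.
Put C18 (8 m³) in container 8; 12 m³ remain.

8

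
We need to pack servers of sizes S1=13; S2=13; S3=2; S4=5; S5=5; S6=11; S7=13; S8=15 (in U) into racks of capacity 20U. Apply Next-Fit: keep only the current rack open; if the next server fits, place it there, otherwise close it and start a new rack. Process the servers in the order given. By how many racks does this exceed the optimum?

Next-Fit: [13] [13,2,5] [5,11] [13] [15] → 5 racks.
5 servers exceed 10U (half the capacity), and no two of those can share a rack, so at least 5 racks are needed.
So 5 is already optimal.

0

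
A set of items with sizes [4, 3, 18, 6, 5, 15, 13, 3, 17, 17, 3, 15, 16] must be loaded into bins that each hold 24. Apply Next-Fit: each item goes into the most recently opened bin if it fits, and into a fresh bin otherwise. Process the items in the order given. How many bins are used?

bin 1: place 4, 20 left
bin 1: place 3, 17 left
bin 2: place 18, 6 left
bin 2: place 6, 0 left
bin 3: place 5, 19 left
bin 3: place 15, 4 left
bin 4: place 13, 11 left
bin 4: place 3, 8 left
bin 5: place 17, 7 left
bin 6: place 17, 7 left
bin 6: place 3, 4 left
bin 7: place 15, 9 left
bin 8: place 16, 8 left

8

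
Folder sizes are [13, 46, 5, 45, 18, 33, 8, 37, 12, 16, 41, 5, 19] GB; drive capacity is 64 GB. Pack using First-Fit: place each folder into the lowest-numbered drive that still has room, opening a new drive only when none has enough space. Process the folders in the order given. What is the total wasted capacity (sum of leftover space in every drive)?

22

Put 13 GB in drive 1; 51 GB remain.
Put 46 GB in drive 1; 5 GB remain.
Put 5 GB in drive 1; 0 GB remain.
Put 45 GB in drive 2; 19 GB remain.
Put 18 GB in drive 2; 1 GB remain.
Put 33 GB in drive 3; 31 GB remain.
Put 8 GB in drive 3; 23 GB remain.
Put 37 GB in drive 4; 27 GB remain.
Put 12 GB in drive 3; 11 GB remain.
Put 16 GB in drive 4; 11 GB remain.
Put 41 GB in drive 5; 23 GB remain.
Put 5 GB in drive 3; 6 GB remain.
Put 19 GB in drive 5; 4 GB remain.
5 drives × 64 GB = 320 GB; used 298 GB; unused 22 GB.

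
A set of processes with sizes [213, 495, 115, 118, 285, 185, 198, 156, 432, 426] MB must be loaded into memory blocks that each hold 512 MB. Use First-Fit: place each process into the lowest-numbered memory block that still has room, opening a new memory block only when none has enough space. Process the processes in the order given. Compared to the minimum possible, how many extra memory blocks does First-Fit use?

First-Fit: [213,115,118] [495] [285,185] [198,156] [432] [426] → 6 memory blocks.
Total size 2623 MB; any packing needs at least ⌈2623/512⌉ = 6 memory blocks.
So 6 is already optimal.

0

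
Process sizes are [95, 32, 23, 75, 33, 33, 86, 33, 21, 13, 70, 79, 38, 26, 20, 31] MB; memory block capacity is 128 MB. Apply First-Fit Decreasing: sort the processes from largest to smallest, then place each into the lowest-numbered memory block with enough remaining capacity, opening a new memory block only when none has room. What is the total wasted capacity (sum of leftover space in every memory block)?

Sorted descending: 95, 86, 79, 75, 70, 38, 33, 33, 33, 32, 31, 26, 23, 21, 20, 13.
95 MB → memory block 1 (remaining 33 MB)
86 MB → memory block 2 (remaining 42 MB)
79 MB → memory block 3 (remaining 49 MB)
75 MB → memory block 4 (remaining 53 MB)
70 MB → memory block 5 (remaining 58 MB)
38 MB → memory block 2 (remaining 4 MB)
33 MB → memory block 1 (remaining 0 MB)
33 MB → memory block 3 (remaining 16 MB)
33 MB → memory block 4 (remaining 20 MB)
32 MB → memory block 5 (remaining 26 MB)
31 MB → memory block 6 (remaining 97 MB)
26 MB → memory block 5 (remaining 0 MB)
23 MB → memory block 6 (remaining 74 MB)
21 MB → memory block 6 (remaining 53 MB)
20 MB → memory block 4 (remaining 0 MB)
13 MB → memory block 3 (remaining 3 MB)
6 memory blocks × 128 MB = 768 MB; used 708 MB; unused 60 MB.

60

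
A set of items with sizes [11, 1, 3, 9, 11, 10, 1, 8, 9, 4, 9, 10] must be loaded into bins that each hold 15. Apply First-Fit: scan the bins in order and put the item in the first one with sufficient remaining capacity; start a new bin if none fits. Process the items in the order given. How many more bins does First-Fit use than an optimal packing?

First-Fit: [11,1,3] [9,1,4] [11] [10] [8] [9] [9] [10] → 8 bins.
8 items exceed 7.5 (half the capacity), and no two of those can share a bin, so at least 8 bins are needed.
So 8 is already optimal.

0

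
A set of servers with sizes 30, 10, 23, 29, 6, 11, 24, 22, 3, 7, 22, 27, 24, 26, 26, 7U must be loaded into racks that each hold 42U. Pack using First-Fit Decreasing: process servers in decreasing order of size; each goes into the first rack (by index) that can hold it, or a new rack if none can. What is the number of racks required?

Sorted descending: 30, 29, 27, 26, 26, 24, 24, 23, 22, 22, 11, 10, 7, 7, 6, 3.
rack 1: place 30U, 12U left
rack 2: place 29U, 13U left
rack 3: place 27U, 15U left
rack 4: place 26U, 16U left
rack 5: place 26U, 16U left
rack 6: place 24U, 18U left
rack 7: place 24U, 18U left
rack 8: place 23U, 19U left
rack 9: place 22U, 20U left
rack 10: place 22U, 20U left
rack 1: place 11U, 1U left
rack 2: place 10U, 3U left
rack 3: place 7U, 8U left
rack 3: place 7U, 1U left
rack 4: place 6U, 10U left
rack 2: place 3U, 0U left

10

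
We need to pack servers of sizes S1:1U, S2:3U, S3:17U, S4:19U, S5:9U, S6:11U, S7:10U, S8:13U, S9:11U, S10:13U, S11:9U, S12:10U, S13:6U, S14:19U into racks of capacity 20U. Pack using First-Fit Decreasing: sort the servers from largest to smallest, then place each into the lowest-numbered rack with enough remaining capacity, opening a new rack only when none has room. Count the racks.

Sorted descending: 19, 19, 17, 13, 13, 11, 11, 10, 10, 9, 9, 6, 3, 1.
19U → rack 1 (remaining 1U)
19U → rack 2 (remaining 1U)
17U → rack 3 (remaining 3U)
13U → rack 4 (remaining 7U)
13U → rack 5 (remaining 7U)
11U → rack 6 (remaining 9U)
11U → rack 7 (remaining 9U)
10U → rack 8 (remaining 10U)
10U → rack 8 (remaining 0U)
9U → rack 6 (remaining 0U)
9U → rack 7 (remaining 0U)
6U → rack 4 (remaining 1U)
3U → rack 3 (remaining 0U)
1U → rack 1 (remaining 0U)

8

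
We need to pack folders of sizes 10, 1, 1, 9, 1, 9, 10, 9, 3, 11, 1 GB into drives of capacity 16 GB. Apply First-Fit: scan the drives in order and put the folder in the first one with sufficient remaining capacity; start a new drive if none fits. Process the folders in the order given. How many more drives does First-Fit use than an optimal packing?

0

First-Fit: [10,1,1,1,3] [9,1] [9] [10] [9] [11] → 6 drives.
6 folders exceed 8 GB (half the capacity), and no two of those can share a drive, so at least 6 drives are needed.
So 6 is already optimal.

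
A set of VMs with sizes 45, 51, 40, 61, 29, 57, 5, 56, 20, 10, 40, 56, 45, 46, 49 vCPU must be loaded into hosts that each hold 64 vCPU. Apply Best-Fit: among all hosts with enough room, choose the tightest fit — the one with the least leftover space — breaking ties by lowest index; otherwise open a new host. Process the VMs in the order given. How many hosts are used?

45 vCPU → host 1 (remaining 19 vCPU)
51 vCPU → host 2 (remaining 13 vCPU)
40 vCPU → host 3 (remaining 24 vCPU)
61 vCPU → host 4 (remaining 3 vCPU)
29 vCPU → host 5 (remaining 35 vCPU)
57 vCPU → host 6 (remaining 7 vCPU)
5 vCPU → host 6 (remaining 2 vCPU)
56 vCPU → host 7 (remaining 8 vCPU)
20 vCPU → host 3 (remaining 4 vCPU)
10 vCPU → host 2 (remaining 3 vCPU)
40 vCPU → host 8 (remaining 24 vCPU)
56 vCPU → host 9 (remaining 8 vCPU)
45 vCPU → host 10 (remaining 19 vCPU)
46 vCPU → host 11 (remaining 18 vCPU)
49 vCPU → host 12 (remaining 15 vCPU)
Final hosts: [45] [51,10] [40,20] [61] [29] [57,5] [56] [40] [56] [45] [46] [49].

12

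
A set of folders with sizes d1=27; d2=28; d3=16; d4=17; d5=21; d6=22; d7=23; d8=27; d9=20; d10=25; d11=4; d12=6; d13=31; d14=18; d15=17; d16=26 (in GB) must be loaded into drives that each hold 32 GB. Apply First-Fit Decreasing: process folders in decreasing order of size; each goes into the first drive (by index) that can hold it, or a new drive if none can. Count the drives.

Sorted descending: 31, 28, 27, 27, 26, 25, 23, 22, 21, 20, 18, 17, 17, 16, 6, 4.
Put 31 GB in drive 1; 1 GB remain.
Put 28 GB in drive 2; 4 GB remain.
Put 27 GB in drive 3; 5 GB remain.
Put 27 GB in drive 4; 5 GB remain.
Put 26 GB in drive 5; 6 GB remain.
Put 25 GB in drive 6; 7 GB remain.
Put 23 GB in drive 7; 9 GB remain.
Put 22 GB in drive 8; 10 GB remain.
Put 21 GB in drive 9; 11 GB remain.
Put 20 GB in drive 10; 12 GB remain.
Put 18 GB in drive 11; 14 GB remain.
Put 17 GB in drive 12; 15 GB remain.
Put 17 GB in drive 13; 15 GB remain.
Put 16 GB in drive 14; 16 GB remain.
Put 6 GB in drive 5; 0 GB remain.
Put 4 GB in drive 2; 0 GB remain.
Final drives: [31] [28,4] [27] [27] [26,6] [25] [23] [22] [21] [20] [18] [17] [17] [16].

14 drives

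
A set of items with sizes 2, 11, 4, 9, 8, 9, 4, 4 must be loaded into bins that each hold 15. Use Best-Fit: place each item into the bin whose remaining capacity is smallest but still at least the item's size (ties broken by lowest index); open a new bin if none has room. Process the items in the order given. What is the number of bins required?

4 bins

Put 2 in bin 1; 13 remain.
Put 11 in bin 1; 2 remain.
Put 4 in bin 2; 11 remain.
Put 9 in bin 2; 2 remain.
Put 8 in bin 3; 7 remain.
Put 9 in bin 4; 6 remain.
Put 4 in bin 4; 2 remain.
Put 4 in bin 3; 3 remain.
Final bins: [2,11] [4,9] [8,4] [9,4].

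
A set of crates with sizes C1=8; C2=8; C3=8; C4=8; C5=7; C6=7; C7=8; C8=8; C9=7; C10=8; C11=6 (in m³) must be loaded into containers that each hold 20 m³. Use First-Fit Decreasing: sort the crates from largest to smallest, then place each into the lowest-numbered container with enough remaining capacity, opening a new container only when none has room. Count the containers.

Sorted descending: 8, 8, 8, 8, 8, 8, 8, 7, 7, 7, 6.
8 m³ → container 1 (remaining 12 m³)
8 m³ → container 1 (remaining 4 m³)
8 m³ → container 2 (remaining 12 m³)
8 m³ → container 2 (remaining 4 m³)
8 m³ → container 3 (remaining 12 m³)
8 m³ → container 3 (remaining 4 m³)
8 m³ → container 4 (remaining 12 m³)
7 m³ → container 4 (remaining 5 m³)
7 m³ → container 5 (remaining 13 m³)
7 m³ → container 5 (remaining 6 m³)
6 m³ → container 5 (remaining 0 m³)

5 containers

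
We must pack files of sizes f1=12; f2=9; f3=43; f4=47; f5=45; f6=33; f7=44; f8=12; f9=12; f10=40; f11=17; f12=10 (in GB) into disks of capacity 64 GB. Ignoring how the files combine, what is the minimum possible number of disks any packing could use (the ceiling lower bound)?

6

Total size = 12 + 9 + 43 + 47 + 45 + 33 + 44 + 12 + 12 + 40 + 17 + 10 = 324 GB.
⌈324 / 64⌉ = 6.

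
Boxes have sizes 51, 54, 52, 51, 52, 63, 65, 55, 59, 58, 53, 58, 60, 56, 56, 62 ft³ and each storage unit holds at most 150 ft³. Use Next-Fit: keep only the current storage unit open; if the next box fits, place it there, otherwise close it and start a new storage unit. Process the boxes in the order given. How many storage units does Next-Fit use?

8

51 ft³ → storage unit 1 (remaining 99 ft³)
54 ft³ → storage unit 1 (remaining 45 ft³)
52 ft³ → storage unit 2 (remaining 98 ft³)
51 ft³ → storage unit 2 (remaining 47 ft³)
52 ft³ → storage unit 3 (remaining 98 ft³)
63 ft³ → storage unit 3 (remaining 35 ft³)
65 ft³ → storage unit 4 (remaining 85 ft³)
55 ft³ → storage unit 4 (remaining 30 ft³)
59 ft³ → storage unit 5 (remaining 91 ft³)
58 ft³ → storage unit 5 (remaining 33 ft³)
53 ft³ → storage unit 6 (remaining 97 ft³)
58 ft³ → storage unit 6 (remaining 39 ft³)
60 ft³ → storage unit 7 (remaining 90 ft³)
56 ft³ → storage unit 7 (remaining 34 ft³)
56 ft³ → storage unit 8 (remaining 94 ft³)
62 ft³ → storage unit 8 (remaining 32 ft³)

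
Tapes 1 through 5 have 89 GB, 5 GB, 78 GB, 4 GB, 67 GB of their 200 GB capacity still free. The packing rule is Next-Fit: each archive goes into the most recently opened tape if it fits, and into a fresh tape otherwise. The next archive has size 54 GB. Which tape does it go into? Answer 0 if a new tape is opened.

5

Next-Fit only looks at tape 5, which has 67 GB free.
54 GB fits there.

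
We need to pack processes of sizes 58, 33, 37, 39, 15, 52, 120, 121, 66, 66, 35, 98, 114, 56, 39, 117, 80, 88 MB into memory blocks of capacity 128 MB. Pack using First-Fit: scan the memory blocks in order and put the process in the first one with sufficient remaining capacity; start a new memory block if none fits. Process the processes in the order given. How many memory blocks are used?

11

memory block 1: place 58 MB, 70 MB left
memory block 1: place 33 MB, 37 MB left
memory block 1: place 37 MB, 0 MB left
memory block 2: place 39 MB, 89 MB left
memory block 2: place 15 MB, 74 MB left
memory block 2: place 52 MB, 22 MB left
memory block 3: place 120 MB, 8 MB left
memory block 4: place 121 MB, 7 MB left
memory block 5: place 66 MB, 62 MB left
memory block 6: place 66 MB, 62 MB left
memory block 5: place 35 MB, 27 MB left
memory block 7: place 98 MB, 30 MB left
memory block 8: place 114 MB, 14 MB left
memory block 6: place 56 MB, 6 MB left
memory block 9: place 39 MB, 89 MB left
memory block 10: place 117 MB, 11 MB left
memory block 9: place 80 MB, 9 MB left
memory block 11: place 88 MB, 40 MB left
Final memory blocks: [58,33,37] [39,15,52] [120] [121] [66,35] [66,56] [98] [114] [39,80] [117] [88].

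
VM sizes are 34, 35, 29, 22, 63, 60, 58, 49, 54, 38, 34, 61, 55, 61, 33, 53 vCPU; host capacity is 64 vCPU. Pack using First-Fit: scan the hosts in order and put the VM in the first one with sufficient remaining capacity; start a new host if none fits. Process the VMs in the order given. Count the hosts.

host 1: place 34 vCPU, 30 vCPU left
host 2: place 35 vCPU, 29 vCPU left
host 1: place 29 vCPU, 1 vCPU left
host 2: place 22 vCPU, 7 vCPU left
host 3: place 63 vCPU, 1 vCPU left
host 4: place 60 vCPU, 4 vCPU left
host 5: place 58 vCPU, 6 vCPU left
host 6: place 49 vCPU, 15 vCPU left
host 7: place 54 vCPU, 10 vCPU left
host 8: place 38 vCPU, 26 vCPU left
host 9: place 34 vCPU, 30 vCPU left
host 10: place 61 vCPU, 3 vCPU left
host 11: place 55 vCPU, 9 vCPU left
host 12: place 61 vCPU, 3 vCPU left
host 13: place 33 vCPU, 31 vCPU left
host 14: place 53 vCPU, 11 vCPU left
Final hosts: [34,29] [35,22] [63] [60] [58] [49] [54] [38] [34] [61] [55] [61] [33] [53].

14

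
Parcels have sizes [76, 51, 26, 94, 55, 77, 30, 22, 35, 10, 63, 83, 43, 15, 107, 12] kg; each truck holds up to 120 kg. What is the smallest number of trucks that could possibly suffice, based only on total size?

7

Total size = 76 + 51 + 26 + 94 + 55 + 77 + 30 + 22 + 35 + 10 + 63 + 83 + 43 + 15 + 107 + 12 = 799 kg.
⌈799 / 120⌉ = 7.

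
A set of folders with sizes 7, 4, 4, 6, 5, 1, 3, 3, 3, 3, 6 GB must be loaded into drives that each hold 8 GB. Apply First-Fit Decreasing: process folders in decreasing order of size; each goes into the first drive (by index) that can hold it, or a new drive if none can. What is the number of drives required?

Sorted descending: 7, 6, 6, 5, 4, 4, 3, 3, 3, 3, 1.
drive 1: place 7 GB, 1 GB left
drive 2: place 6 GB, 2 GB left
drive 3: place 6 GB, 2 GB left
drive 4: place 5 GB, 3 GB left
drive 5: place 4 GB, 4 GB left
drive 5: place 4 GB, 0 GB left
drive 4: place 3 GB, 0 GB left
drive 6: place 3 GB, 5 GB left
drive 6: place 3 GB, 2 GB left
drive 7: place 3 GB, 5 GB left
drive 1: place 1 GB, 0 GB left
Final drives: [7,1] [6] [6] [5,3] [4,4] [3,3] [3].

7 drives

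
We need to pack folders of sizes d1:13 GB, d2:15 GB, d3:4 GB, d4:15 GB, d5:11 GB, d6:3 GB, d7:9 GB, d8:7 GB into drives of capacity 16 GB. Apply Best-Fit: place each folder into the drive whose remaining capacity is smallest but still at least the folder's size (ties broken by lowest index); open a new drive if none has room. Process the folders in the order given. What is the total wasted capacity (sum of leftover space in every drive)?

3

Put d1 (13 GB) in drive 1; 3 GB remain.
Put d2 (15 GB) in drive 2; 1 GB remain.
Put d3 (4 GB) in drive 3; 12 GB remain.
Put d4 (15 GB) in drive 4; 1 GB remain.
Put d5 (11 GB) in drive 3; 1 GB remain.
Put d6 (3 GB) in drive 1; 0 GB remain.
Put d7 (9 GB) in drive 5; 7 GB remain.
Put d8 (7 GB) in drive 5; 0 GB remain.
5 drives × 16 GB = 80 GB; used 77 GB; unused 3 GB.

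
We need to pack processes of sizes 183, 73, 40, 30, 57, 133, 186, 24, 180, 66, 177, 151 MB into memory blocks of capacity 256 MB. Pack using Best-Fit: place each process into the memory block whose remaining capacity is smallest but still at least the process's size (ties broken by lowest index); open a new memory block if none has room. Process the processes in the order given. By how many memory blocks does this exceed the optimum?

Best-Fit: [183,73] [40,30,57] [133] [186,24] [180,66] [177] [151] → 7 memory blocks.
Total size 1300 MB; any packing needs at least ⌈1300/256⌉ = 6 memory blocks.
An optimal packing achieves that bound: [186,66] [183,73] [180,57] [177,40,30] [151,24] [133] → 6 memory blocks.
Excess: 7 − 6 = 1.

1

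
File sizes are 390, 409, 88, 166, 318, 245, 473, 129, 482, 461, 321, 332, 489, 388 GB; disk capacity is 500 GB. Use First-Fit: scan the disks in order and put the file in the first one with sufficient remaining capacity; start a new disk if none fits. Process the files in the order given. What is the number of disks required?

disk 1: place 390 GB, 110 GB left
disk 2: place 409 GB, 91 GB left
disk 1: place 88 GB, 22 GB left
disk 3: place 166 GB, 334 GB left
disk 3: place 318 GB, 16 GB left
disk 4: place 245 GB, 255 GB left
disk 5: place 473 GB, 27 GB left
disk 4: place 129 GB, 126 GB left
disk 6: place 482 GB, 18 GB left
disk 7: place 461 GB, 39 GB left
disk 8: place 321 GB, 179 GB left
disk 9: place 332 GB, 168 GB left
disk 10: place 489 GB, 11 GB left
disk 11: place 388 GB, 112 GB left
Final disks: [390,88] [409] [166,318] [245,129] [473] [482] [461] [321] [332] [489] [388].

11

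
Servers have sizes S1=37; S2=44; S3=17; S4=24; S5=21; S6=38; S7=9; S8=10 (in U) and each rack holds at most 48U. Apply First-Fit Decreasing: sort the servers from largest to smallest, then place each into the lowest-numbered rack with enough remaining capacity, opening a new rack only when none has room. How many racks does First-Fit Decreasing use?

5

Sorted descending: 44, 38, 37, 24, 21, 17, 10, 9.
44U → rack 1 (remaining 4U)
38U → rack 2 (remaining 10U)
37U → rack 3 (remaining 11U)
24U → rack 4 (remaining 24U)
21U → rack 4 (remaining 3U)
17U → rack 5 (remaining 31U)
10U → rack 2 (remaining 0U)
9U → rack 3 (remaining 2U)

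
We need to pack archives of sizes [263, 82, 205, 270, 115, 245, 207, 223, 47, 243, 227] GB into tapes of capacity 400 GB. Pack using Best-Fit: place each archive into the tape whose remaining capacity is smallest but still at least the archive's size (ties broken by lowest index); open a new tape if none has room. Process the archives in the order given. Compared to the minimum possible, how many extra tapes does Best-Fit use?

Best-Fit: [263,82,47] [205] [270,115] [245] [207] [223] [243] [227] → 8 tapes.
8 archives exceed 200 GB (half the capacity), and no two of those can share a tape, so at least 8 tapes are needed.
So 8 is already optimal.

0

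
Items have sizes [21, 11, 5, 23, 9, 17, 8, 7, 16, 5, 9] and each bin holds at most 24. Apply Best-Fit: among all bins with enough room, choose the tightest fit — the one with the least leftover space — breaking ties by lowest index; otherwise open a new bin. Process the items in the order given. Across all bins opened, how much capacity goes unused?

Put 21 in bin 1; 3 remain.
Put 11 in bin 2; 13 remain.
Put 5 in bin 2; 8 remain.
Put 23 in bin 3; 1 remain.
Put 9 in bin 4; 15 remain.
Put 17 in bin 5; 7 remain.
Put 8 in bin 2; 0 remain.
Put 7 in bin 5; 0 remain.
Put 16 in bin 6; 8 remain.
Put 5 in bin 6; 3 remain.
Put 9 in bin 4; 6 remain.
6 bins × 24 = 144; used 131; unused 13.

13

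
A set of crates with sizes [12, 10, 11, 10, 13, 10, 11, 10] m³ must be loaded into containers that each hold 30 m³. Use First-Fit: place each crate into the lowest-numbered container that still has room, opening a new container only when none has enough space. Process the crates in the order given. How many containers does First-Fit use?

Put 12 m³ in container 1; 18 m³ remain.
Put 10 m³ in container 1; 8 m³ remain.
Put 11 m³ in container 2; 19 m³ remain.
Put 10 m³ in container 2; 9 m³ remain.
Put 13 m³ in container 3; 17 m³ remain.
Put 10 m³ in container 3; 7 m³ remain.
Put 11 m³ in container 4; 19 m³ remain.
Put 10 m³ in container 4; 9 m³ remain.

4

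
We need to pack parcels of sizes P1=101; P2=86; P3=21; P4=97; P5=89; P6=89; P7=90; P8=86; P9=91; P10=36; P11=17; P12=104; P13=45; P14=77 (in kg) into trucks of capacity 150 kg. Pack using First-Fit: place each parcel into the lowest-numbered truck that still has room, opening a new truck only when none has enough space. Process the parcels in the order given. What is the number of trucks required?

Put P1 (101 kg) in truck 1; 49 kg remain.
Put P2 (86 kg) in truck 2; 64 kg remain.
Put P3 (21 kg) in truck 1; 28 kg remain.
Put P4 (97 kg) in truck 3; 53 kg remain.
Put P5 (89 kg) in truck 4; 61 kg remain.
Put P6 (89 kg) in truck 5; 61 kg remain.
Put P7 (90 kg) in truck 6; 60 kg remain.
Put P8 (86 kg) in truck 7; 64 kg remain.
Put P9 (91 kg) in truck 8; 59 kg remain.
Put P10 (36 kg) in truck 2; 28 kg remain.
Put P11 (17 kg) in truck 1; 11 kg remain.
Put P12 (104 kg) in truck 9; 46 kg remain.
Put P13 (45 kg) in truck 3; 8 kg remain.
Put P14 (77 kg) in truck 10; 73 kg remain.
Final trucks: [101,21,17] [86,36] [97,45] [89] [89] [90] [86] [91] [104] [77].

10 trucks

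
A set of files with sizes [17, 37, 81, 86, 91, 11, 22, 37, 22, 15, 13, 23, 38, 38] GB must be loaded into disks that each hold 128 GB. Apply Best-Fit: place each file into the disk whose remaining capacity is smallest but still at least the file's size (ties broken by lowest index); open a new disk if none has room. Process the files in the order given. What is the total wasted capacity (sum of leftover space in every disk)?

Put 17 GB in disk 1; 111 GB remain.
Put 37 GB in disk 1; 74 GB remain.
Put 81 GB in disk 2; 47 GB remain.
Put 86 GB in disk 3; 42 GB remain.
Put 91 GB in disk 4; 37 GB remain.
Put 11 GB in disk 4; 26 GB remain.
Put 22 GB in disk 4; 4 GB remain.
Put 37 GB in disk 3; 5 GB remain.
Put 22 GB in disk 2; 25 GB remain.
Put 15 GB in disk 2; 10 GB remain.
Put 13 GB in disk 1; 61 GB remain.
Put 23 GB in disk 1; 38 GB remain.
Put 38 GB in disk 1; 0 GB remain.
Put 38 GB in disk 5; 90 GB remain.
5 disks × 128 GB = 640 GB; used 531 GB; unused 109 GB.

109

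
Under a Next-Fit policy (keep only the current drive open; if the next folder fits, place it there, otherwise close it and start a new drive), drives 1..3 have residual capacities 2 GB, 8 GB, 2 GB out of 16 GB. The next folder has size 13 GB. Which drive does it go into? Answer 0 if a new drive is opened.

0

Next-Fit only looks at drive 3, which has 2 GB free.
13 GB does not fit, so a new drive is opened.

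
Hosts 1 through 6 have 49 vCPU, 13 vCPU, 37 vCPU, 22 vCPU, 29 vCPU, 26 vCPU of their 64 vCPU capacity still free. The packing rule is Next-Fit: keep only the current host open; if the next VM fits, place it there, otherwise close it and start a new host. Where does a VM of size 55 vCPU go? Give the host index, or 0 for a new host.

0

Next-Fit only looks at host 6, which has 26 vCPU free.
55 vCPU does not fit, so a new host is opened.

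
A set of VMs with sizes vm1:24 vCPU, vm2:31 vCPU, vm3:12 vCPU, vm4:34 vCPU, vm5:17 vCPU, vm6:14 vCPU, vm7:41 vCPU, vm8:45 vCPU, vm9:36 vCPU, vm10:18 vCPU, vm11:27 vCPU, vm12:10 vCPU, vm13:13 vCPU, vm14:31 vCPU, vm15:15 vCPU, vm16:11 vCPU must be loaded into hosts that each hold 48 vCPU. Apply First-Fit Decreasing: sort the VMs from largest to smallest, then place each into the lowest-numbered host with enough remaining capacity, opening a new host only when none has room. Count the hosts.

9

Sorted descending: 45, 41, 36, 34, 31, 31, 27, 24, 18, 17, 15, 14, 13, 12, 11, 10.
Put 45 vCPU in host 1; 3 vCPU remain.
Put 41 vCPU in host 2; 7 vCPU remain.
Put 36 vCPU in host 3; 12 vCPU remain.
Put 34 vCPU in host 4; 14 vCPU remain.
Put 31 vCPU in host 5; 17 vCPU remain.
Put 31 vCPU in host 6; 17 vCPU remain.
Put 27 vCPU in host 7; 21 vCPU remain.
Put 24 vCPU in host 8; 24 vCPU remain.
Put 18 vCPU in host 7; 3 vCPU remain.
Put 17 vCPU in host 5; 0 vCPU remain.
Put 15 vCPU in host 6; 2 vCPU remain.
Put 14 vCPU in host 4; 0 vCPU remain.
Put 13 vCPU in host 8; 11 vCPU remain.
Put 12 vCPU in host 3; 0 vCPU remain.
Put 11 vCPU in host 8; 0 vCPU remain.
Put 10 vCPU in host 9; 38 vCPU remain.
Final hosts: [45] [41] [36,12] [34,14] [31,17] [31,15] [27,18] [24,13,11] [10].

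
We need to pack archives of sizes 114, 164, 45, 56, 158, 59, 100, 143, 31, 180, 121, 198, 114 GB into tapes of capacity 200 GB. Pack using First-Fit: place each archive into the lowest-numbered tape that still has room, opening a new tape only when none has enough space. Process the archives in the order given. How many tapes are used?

tape 1: place 114 GB, 86 GB left
tape 2: place 164 GB, 36 GB left
tape 1: place 45 GB, 41 GB left
tape 3: place 56 GB, 144 GB left
tape 4: place 158 GB, 42 GB left
tape 3: place 59 GB, 85 GB left
tape 5: place 100 GB, 100 GB left
tape 6: place 143 GB, 57 GB left
tape 1: place 31 GB, 10 GB left
tape 7: place 180 GB, 20 GB left
tape 8: place 121 GB, 79 GB left
tape 9: place 198 GB, 2 GB left
tape 10: place 114 GB, 86 GB left
Final tapes: [114,45,31] [164] [56,59] [158] [100] [143] [180] [121] [198] [114].

10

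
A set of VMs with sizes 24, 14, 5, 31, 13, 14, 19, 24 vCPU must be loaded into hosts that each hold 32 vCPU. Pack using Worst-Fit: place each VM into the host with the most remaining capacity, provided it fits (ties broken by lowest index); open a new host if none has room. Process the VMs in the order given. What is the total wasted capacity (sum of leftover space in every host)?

24 vCPU → host 1 (remaining 8 vCPU)
14 vCPU → host 2 (remaining 18 vCPU)
5 vCPU → host 2 (remaining 13 vCPU)
31 vCPU → host 3 (remaining 1 vCPU)
13 vCPU → host 2 (remaining 0 vCPU)
14 vCPU → host 4 (remaining 18 vCPU)
19 vCPU → host 5 (remaining 13 vCPU)
24 vCPU → host 6 (remaining 8 vCPU)
6 hosts × 32 vCPU = 192 vCPU; used 144 vCPU; unused 48 vCPU.

48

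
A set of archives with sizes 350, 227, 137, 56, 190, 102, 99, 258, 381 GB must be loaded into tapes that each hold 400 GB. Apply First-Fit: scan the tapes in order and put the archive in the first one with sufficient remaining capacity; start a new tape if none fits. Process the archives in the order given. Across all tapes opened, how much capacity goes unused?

200

Put 350 GB in tape 1; 50 GB remain.
Put 227 GB in tape 2; 173 GB remain.
Put 137 GB in tape 2; 36 GB remain.
Put 56 GB in tape 3; 344 GB remain.
Put 190 GB in tape 3; 154 GB remain.
Put 102 GB in tape 3; 52 GB remain.
Put 99 GB in tape 4; 301 GB remain.
Put 258 GB in tape 4; 43 GB remain.
Put 381 GB in tape 5; 19 GB remain.
5 tapes × 400 GB = 2000 GB; used 1800 GB; unused 200 GB.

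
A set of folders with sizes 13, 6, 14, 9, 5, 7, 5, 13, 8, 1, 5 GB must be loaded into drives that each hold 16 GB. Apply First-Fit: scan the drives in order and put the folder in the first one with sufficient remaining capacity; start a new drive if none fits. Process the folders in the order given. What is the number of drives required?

7

drive 1: place 13 GB, 3 GB left
drive 2: place 6 GB, 10 GB left
drive 3: place 14 GB, 2 GB left
drive 2: place 9 GB, 1 GB left
drive 4: place 5 GB, 11 GB left
drive 4: place 7 GB, 4 GB left
drive 5: place 5 GB, 11 GB left
drive 6: place 13 GB, 3 GB left
drive 5: place 8 GB, 3 GB left
drive 1: place 1 GB, 2 GB left
drive 7: place 5 GB, 11 GB left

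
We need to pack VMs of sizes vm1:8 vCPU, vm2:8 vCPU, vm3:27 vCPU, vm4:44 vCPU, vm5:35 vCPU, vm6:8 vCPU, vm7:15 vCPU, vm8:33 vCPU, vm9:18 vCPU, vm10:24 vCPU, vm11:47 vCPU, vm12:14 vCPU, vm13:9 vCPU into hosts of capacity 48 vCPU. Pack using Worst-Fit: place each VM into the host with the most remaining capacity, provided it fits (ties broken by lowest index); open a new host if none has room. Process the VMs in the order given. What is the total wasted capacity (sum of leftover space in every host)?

46

Put vm1 (8 vCPU) in host 1; 40 vCPU remain.
Put vm2 (8 vCPU) in host 1; 32 vCPU remain.
Put vm3 (27 vCPU) in host 1; 5 vCPU remain.
Put vm4 (44 vCPU) in host 2; 4 vCPU remain.
Put vm5 (35 vCPU) in host 3; 13 vCPU remain.
Put vm6 (8 vCPU) in host 3; 5 vCPU remain.
Put vm7 (15 vCPU) in host 4; 33 vCPU remain.
Put vm8 (33 vCPU) in host 4; 0 vCPU remain.
Put vm9 (18 vCPU) in host 5; 30 vCPU remain.
Put vm10 (24 vCPU) in host 5; 6 vCPU remain.
Put vm11 (47 vCPU) in host 6; 1 vCPU remain.
Put vm12 (14 vCPU) in host 7; 34 vCPU remain.
Put vm13 (9 vCPU) in host 7; 25 vCPU remain.
7 hosts × 48 vCPU = 336 vCPU; used 290 vCPU; unused 46 vCPU.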